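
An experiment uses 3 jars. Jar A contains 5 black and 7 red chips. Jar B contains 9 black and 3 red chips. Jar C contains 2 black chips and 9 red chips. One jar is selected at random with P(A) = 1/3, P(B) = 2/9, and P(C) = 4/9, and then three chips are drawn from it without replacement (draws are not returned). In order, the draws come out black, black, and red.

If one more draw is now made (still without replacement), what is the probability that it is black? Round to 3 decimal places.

0.502

The likelihood of the observed sequence under each hypothesis: P(data | jar A) = (5/12)(4/11)(7/10) = 7/66; P(data | jar B) = (9/12)(8/11)(3/10) = 9/55; P(data | jar C) = (2/11)(1/10)(9/9) = 1/55.
Multiplying each by its prior: 1/3 · 7/66 = 7/198, 2/9 · 9/55 = 2/55, 4/9 · 1/55 = 4/495; these sum to 79/990.
Dividing through by the total gives posterior P(jar A | data) = 35/79, P(jar B | data) = 36/79, P(jar C | data) = 8/79.
The predictive probability is P(black next | data) = (1/3)(35/79) + (7/9)(36/79) + (0)(8/79) = 119/237.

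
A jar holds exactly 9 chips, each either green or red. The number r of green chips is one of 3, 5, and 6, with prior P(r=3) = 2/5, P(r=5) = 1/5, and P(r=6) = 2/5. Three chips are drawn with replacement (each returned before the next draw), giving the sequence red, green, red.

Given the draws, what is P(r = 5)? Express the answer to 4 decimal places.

0.1980

Compute the likelihood of the observed sequence for each case: P(data | r = 3) = (6/9)(3/9)(6/9) = 0.14815; P(data | r = 5) = (4/9)(5/9)(4/9) = 0.10974; P(data | r = 6) = (3/9)(6/9)(3/9) = 0.074074.
The prior-weighted likelihoods are 2/5 · 0.14815 = 0.059259, 1/5 · 0.10974 = 0.021948, 2/5 · 0.074074 = 0.02963; summing to 0.11084.
So P(r = 5 | data) = (0.021948) / (0.11084) = 0.19802.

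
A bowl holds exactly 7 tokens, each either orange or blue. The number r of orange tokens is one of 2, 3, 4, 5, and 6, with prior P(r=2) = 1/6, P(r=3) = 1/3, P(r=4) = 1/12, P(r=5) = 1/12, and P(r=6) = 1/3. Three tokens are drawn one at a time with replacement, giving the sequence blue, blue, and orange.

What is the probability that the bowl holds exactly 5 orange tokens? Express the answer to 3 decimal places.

Under each hypothesis, the probability of the observed sequence is: P(data | r = 2) = (5/7)(5/7)(2/7) = 0.14577; P(data | r = 3) = (4/7)(4/7)(3/7) = 0.13994; P(data | r = 4) = (3/7)(3/7)(4/7) = 0.10496; P(data | r = 5) = (2/7)(2/7)(5/7) = 0.058309; P(data | r = 6) = (1/7)(1/7)(6/7) = 0.017493.
Weighting by the prior gives 1/6 · 0.14577 = 0.024295, 1/3 · 0.13994 = 0.046647, 1/12 · 0.10496 = 0.0087464, 1/12 · 0.058309 = 0.0048591, 1/3 · 0.017493 = 0.0058309; with total 0.090379.
So P(r = 5 | data) = (0.0048591) / (0.090379) = 0.053763.

0.054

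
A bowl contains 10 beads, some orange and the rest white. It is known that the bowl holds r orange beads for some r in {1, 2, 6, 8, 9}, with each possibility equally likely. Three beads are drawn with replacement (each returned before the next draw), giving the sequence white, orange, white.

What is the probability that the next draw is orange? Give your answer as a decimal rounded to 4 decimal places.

For each hypothesis, P(data | H) works out to: P(data | r = 1) = (9/10)(1/10)(9/10) = 0.081; P(data | r = 2) = (8/10)(2/10)(8/10) = 0.128; P(data | r = 6) = (4/10)(6/10)(4/10) = 0.096; P(data | r = 8) = (2/10)(8/10)(2/10) = 0.032; P(data | r = 9) = (1/10)(9/10)(1/10) = 0.009.
Multiplying each by its prior: 1/5 · 0.081 = 0.0162, 1/5 · 0.128 = 0.0256, 1/5 · 0.096 = 0.0192, 1/5 · 0.032 = 0.0064, 1/5 · 0.009 = 0.0018; these sum to 0.0692.
Normalising, the posterior is P(r = 1 | data) = 0.2341, P(r = 2 | data) = 0.36994, P(r = 6 | data) = 0.27746, P(r = 8 | data) = 0.092486, P(r = 9 | data) = 0.026012.
So P(orange next | data) = Σ P(orange next | H) P(H | data) = (1/10)(0.2341) + (1/5)(0.36994) + (3/5)(0.27746) + (4/5)(0.092486) + (9/10)(0.026012) = 0.36127.

0.3613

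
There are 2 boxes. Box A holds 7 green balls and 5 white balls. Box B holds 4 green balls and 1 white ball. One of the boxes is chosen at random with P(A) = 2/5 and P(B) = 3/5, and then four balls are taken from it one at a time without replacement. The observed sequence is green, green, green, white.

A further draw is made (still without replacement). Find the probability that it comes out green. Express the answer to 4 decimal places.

The likelihood of the observed sequence under each hypothesis: P(data | box A) = (7/12)(6/11)(5/10)(5/9) = 0.088384; P(data | box B) = (4/5)(3/4)(2/3)(1/2) = 0.2.
Weighting by the prior gives 2/5 · 0.088384 = 0.035354, 3/5 · 0.2 = 0.12; with total 0.15535.
Dividing through by the total gives posterior P(box A | data) = 0.22757, P(box B | data) = 0.77243.
So P(green next | data) = Σ P(green next | H) P(H | data) = (1/2)(0.22757) + (1)(0.77243) = 0.88622.

0.8862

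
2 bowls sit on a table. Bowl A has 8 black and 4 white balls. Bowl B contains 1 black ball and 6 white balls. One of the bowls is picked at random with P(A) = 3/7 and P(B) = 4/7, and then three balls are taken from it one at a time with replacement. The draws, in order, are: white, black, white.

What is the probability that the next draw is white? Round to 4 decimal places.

Under each hypothesis, the probability of the observed sequence is: P(data | bowl A) = (4/12)(8/12)(4/12) = 0.074074; P(data | bowl B) = (6/7)(1/7)(6/7) = 0.10496.
Weighting by the prior gives 3/7 · 0.074074 = 0.031746, 4/7 · 0.10496 = 0.059975; with total 0.091721.
Normalising, the posterior is P(bowl A | data) = 0.34612, P(bowl B | data) = 0.65388.
So P(white next | data) = Σ P(white next | H) P(H | data) = (1/3)(0.34612) + (6/7)(0.65388) = 0.67584.

0.6758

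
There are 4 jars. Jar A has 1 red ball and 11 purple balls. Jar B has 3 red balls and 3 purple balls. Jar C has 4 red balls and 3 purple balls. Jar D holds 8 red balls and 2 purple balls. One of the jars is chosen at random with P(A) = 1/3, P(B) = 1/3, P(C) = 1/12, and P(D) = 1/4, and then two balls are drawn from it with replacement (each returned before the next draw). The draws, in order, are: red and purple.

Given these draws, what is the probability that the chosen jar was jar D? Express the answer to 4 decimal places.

0.2364

The likelihood of the observed sequence under each hypothesis: P(data | jar A) = (1/12)(11/12) = 0.076389; P(data | jar B) = (3/6)(3/6) = 0.25; P(data | jar C) = (4/7)(3/7) = 0.2449; P(data | jar D) = (8/10)(2/10) = 0.16.
The prior-weighted likelihoods are 1/3 · 0.076389 = 0.025463, 1/3 · 0.25 = 0.083333, 1/12 · 0.2449 = 0.020408, 1/4 · 0.16 = 0.04; these sum to 0.1692.
Hence P(jar D | data) = (0.04) / (0.1692) = 0.2364.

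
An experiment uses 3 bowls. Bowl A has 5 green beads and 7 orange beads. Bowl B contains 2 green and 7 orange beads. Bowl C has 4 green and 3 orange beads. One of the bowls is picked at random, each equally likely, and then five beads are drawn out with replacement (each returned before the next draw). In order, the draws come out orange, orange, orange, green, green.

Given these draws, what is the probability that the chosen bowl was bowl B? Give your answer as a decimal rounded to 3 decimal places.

0.279

For each hypothesis, P(data | H) works out to: P(data | bowl A) = (7/12)(7/12)(7/12)(5/12)(5/12) = 0.034461; P(data | bowl B) = (7/9)(7/9)(7/9)(2/9)(2/9) = 0.023235; P(data | bowl C) = (3/7)(3/7)(3/7)(4/7)(4/7) = 0.025704.
Multiplying each by its prior: 1/3 · 0.034461 = 0.011487, 1/3 · 0.023235 = 0.007745, 1/3 · 0.025704 = 0.0085679; these sum to 0.0278.
By Bayes' rule, P(bowl B | data) = (0.007745) / (0.0278) = 0.2786.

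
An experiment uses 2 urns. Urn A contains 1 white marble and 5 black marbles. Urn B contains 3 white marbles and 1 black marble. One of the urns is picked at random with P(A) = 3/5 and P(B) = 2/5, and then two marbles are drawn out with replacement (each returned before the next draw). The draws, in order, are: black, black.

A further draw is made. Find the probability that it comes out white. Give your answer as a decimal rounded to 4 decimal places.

0.1997

Compute the likelihood of the observed sequence for each case: P(data | urn A) = (5/6)(5/6) = 25/36; P(data | urn B) = (1/4)(1/4) = 1/16.
Multiplying each by its prior: 3/5 · 25/36 = 5/12, 2/5 · 1/16 = 1/40; these sum to 53/120.
Normalising, the posterior is P(urn A | data) = 50/53, P(urn B | data) = 3/53.
The predictive probability is P(white next | data) = (1/6)(50/53) + (3/4)(3/53) = 127/636.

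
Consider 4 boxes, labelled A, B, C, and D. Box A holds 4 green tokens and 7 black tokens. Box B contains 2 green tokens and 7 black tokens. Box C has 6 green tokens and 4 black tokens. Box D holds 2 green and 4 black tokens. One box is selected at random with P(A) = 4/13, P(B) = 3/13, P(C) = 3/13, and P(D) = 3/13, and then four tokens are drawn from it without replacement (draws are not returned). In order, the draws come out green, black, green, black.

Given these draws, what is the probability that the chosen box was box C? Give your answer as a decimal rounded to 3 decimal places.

The likelihood of the observed sequence under each hypothesis: P(data | box A) = (4/11)(7/10)(3/9)(6/8) = 0.063636; P(data | box B) = (2/9)(7/8)(1/7)(6/6) = 0.027778; P(data | box C) = (6/10)(4/9)(5/8)(3/7) = 0.071429; P(data | box D) = (2/6)(4/5)(1/4)(3/3) = 0.066667.
Weighting by the prior gives 4/13 · 0.063636 = 0.01958, 3/13 · 0.027778 = 0.0064103, 3/13 · 0.071429 = 0.016484, 3/13 · 0.066667 = 0.015385; summing to 0.057859.
Hence P(box C | data) = (0.016484) / (0.057859) = 0.28489.

0.285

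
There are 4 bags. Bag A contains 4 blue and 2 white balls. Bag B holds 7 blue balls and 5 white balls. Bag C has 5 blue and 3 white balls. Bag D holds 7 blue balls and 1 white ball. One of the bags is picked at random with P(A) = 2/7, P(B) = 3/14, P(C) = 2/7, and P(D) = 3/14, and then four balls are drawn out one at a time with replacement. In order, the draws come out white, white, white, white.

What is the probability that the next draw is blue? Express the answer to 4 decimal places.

0.6180

Compute the likelihood of the observed sequence for each case: P(data | bag A) = (2/6)(2/6)(2/6)(2/6) = 0.012346; P(data | bag B) = (5/12)(5/12)(5/12)(5/12) = 0.030141; P(data | bag C) = (3/8)(3/8)(3/8)(3/8) = 0.019775; P(data | bag D) = (1/8)(1/8)(1/8)(1/8) = 0.00024414.
The prior-weighted likelihoods are 2/7 · 0.012346 = 0.0035273, 3/14 · 0.030141 = 0.0064587, 2/7 · 0.019775 = 0.0056501, 3/14 · 0.00024414 = 5.2316e-05; these sum to 0.015689.
Normalising, the posterior is P(bag A | data) = 0.22484, P(bag B | data) = 0.41169, P(bag C | data) = 0.36014, P(bag D | data) = 0.0033347.
The predictive probability is P(blue next | data) = (2/3)(0.22484) + (7/12)(0.41169) + (5/8)(0.36014) + (7/8)(0.0033347) = 0.61805.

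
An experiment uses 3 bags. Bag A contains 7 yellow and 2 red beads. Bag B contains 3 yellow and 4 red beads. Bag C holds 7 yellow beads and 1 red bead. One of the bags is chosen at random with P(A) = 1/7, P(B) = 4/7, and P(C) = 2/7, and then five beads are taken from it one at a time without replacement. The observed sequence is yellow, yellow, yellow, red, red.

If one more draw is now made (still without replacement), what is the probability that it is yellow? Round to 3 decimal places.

0.196

The likelihood of the observed sequence under each hypothesis: P(data | bag A) = (7/9)(6/8)(5/7)(2/6)(1/5) = 0.027778; P(data | bag B) = (3/7)(2/6)(1/5)(4/4)(3/3) = 0.028571; P(data | bag C) = (7/8)(6/7)(5/6)(1/5)(0/4) = 0.
Multiplying each by its prior: 1/7 · 0.027778 = 0.0039683, 4/7 · 0.028571 = 0.016327, 2/7 · 0 = 0; with total 0.020295.
Dividing through by the total gives posterior P(bag A | data) = 0.19553, P(bag B | data) = 0.80447, P(bag C | data) = 0.
Averaging over the posterior, P(yellow next | data) = (1)(0.19553) + (0)(0.80447) = 0.19553.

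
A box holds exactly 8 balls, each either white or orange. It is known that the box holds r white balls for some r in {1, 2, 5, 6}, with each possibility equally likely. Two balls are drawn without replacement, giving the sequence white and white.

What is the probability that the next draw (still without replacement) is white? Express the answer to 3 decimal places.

0.577

The likelihood of the observed sequence under each hypothesis: P(data | r = 1) = (1/8)(0/7) = 0; P(data | r = 2) = (2/8)(1/7) = 1/28; P(data | r = 5) = (5/8)(4/7) = 5/14; P(data | r = 6) = (6/8)(5/7) = 15/28.
Multiplying each by its prior: 1/4 · 0 = 0, 1/4 · 1/28 = 1/112, 1/4 · 5/14 = 5/56, 1/4 · 15/28 = 15/112; these sum to 13/56.
Normalising, the posterior is P(r = 1 | data) = 0, P(r = 2 | data) = 1/26, P(r = 5 | data) = 5/13, P(r = 6 | data) = 15/26.
Averaging over the posterior, P(white next | data) = (0)(1/26) + (1/2)(5/13) + (2/3)(15/26) = 15/26.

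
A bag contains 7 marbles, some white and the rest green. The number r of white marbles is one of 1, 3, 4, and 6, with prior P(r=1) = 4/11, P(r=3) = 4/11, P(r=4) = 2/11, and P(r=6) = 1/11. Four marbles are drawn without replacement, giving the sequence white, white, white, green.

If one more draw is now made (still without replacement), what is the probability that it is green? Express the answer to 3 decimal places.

0.533

The likelihood of the observed sequence under each hypothesis: P(data | r = 1) = (1/7)(0/6) = 0; P(data | r = 3) = (3/7)(2/6)(1/5)(4/4) = 1/35; P(data | r = 4) = (4/7)(3/6)(2/5)(3/4) = 3/35; P(data | r = 6) = (6/7)(5/6)(4/5)(1/4) = 1/7.
Weighting by the prior gives 4/11 · 0 = 0, 4/11 · 1/35 = 4/385, 2/11 · 3/35 = 6/385, 1/11 · 1/7 = 1/77; with total 3/77.
The posterior is then P(r = 1 | data) = 0, P(r = 3 | data) = 4/15, P(r = 4 | data) = 2/5, P(r = 6 | data) = 1/3.
The predictive probability is P(green next | data) = (1)(4/15) + (2/3)(2/5) + (0)(1/3) = 8/15.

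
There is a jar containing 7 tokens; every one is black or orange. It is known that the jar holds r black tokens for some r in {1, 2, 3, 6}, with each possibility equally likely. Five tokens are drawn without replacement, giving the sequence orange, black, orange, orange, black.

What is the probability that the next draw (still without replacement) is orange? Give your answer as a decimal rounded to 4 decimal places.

0.7273

Under each hypothesis, the probability of the observed sequence is: P(data | r = 1) = (6/7)(1/6)(5/5)(4/4)(0/3) = 0; P(data | r = 2) = (5/7)(2/6)(4/5)(3/4)(1/3) = 1/21; P(data | r = 3) = (4/7)(3/6)(3/5)(2/4)(2/3) = 2/35; P(data | r = 6) = (1/7)(6/6)(0/5) = 0.
Weighting by the prior gives 1/4 · 0 = 0, 1/4 · 1/21 = 1/84, 1/4 · 2/35 = 1/70, 1/4 · 0 = 0; summing to 11/420.
Dividing through by the total gives posterior P(r = 1 | data) = 0, P(r = 2 | data) = 5/11, P(r = 3 | data) = 6/11, P(r = 6 | data) = 0.
So P(orange next | data) = Σ P(orange next | H) P(H | data) = (1)(5/11) + (1/2)(6/11) = 8/11.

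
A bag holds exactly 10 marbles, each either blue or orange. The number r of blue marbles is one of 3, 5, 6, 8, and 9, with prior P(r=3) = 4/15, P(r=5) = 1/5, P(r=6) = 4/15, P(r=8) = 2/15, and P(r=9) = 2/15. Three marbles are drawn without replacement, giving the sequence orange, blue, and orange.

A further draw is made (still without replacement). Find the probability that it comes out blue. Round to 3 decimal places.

0.492

Compute the likelihood of the observed sequence for each case: P(data | r = 3) = (7/10)(3/9)(6/8) = 0.175; P(data | r = 5) = (5/10)(5/9)(4/8) = 0.13889; P(data | r = 6) = (4/10)(6/9)(3/8) = 0.1; P(data | r = 8) = (2/10)(8/9)(1/8) = 0.022222; P(data | r = 9) = (1/10)(9/9)(0/8) = 0.
The prior-weighted likelihoods are 4/15 · 0.175 = 0.046667, 1/5 · 0.13889 = 0.027778, 4/15 · 0.1 = 0.026667, 2/15 · 0.022222 = 0.002963, 2/15 · 0 = 0; these sum to 0.10407.
The posterior is then P(r = 3 | data) = 0.4484, P(r = 5 | data) = 0.2669, P(r = 6 | data) = 0.25623, P(r = 8 | data) = 0.02847, P(r = 9 | data) = 0.
Averaging over the posterior, P(blue next | data) = (2/7)(0.4484) + (4/7)(0.2669) + (5/7)(0.25623) + (1)(0.02847) = 0.49212.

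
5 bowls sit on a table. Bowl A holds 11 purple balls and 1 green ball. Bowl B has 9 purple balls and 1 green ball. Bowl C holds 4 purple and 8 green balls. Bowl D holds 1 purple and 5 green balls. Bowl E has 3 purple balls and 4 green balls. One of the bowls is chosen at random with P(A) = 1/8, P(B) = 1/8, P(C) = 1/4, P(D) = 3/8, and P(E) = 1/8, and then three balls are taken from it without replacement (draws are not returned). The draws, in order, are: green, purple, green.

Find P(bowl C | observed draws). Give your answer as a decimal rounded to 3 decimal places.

0.336

For each hypothesis, P(data | H) works out to: P(data | bowl A) = (1/12)(11/11)(0/10) = 0; P(data | bowl B) = (1/10)(9/9)(0/8) = 0; P(data | bowl C) = (8/12)(4/11)(7/10) = 0.1697; P(data | bowl D) = (5/6)(1/5)(4/4) = 0.16667; P(data | bowl E) = (4/7)(3/6)(3/5) = 0.17143.
Multiplying each by its prior: 1/8 · 0 = 0, 1/8 · 0 = 0, 1/4 · 0.1697 = 0.042424, 3/8 · 0.16667 = 0.0625, 1/8 · 0.17143 = 0.021429; these sum to 0.12635.
Therefore the posterior P(bowl C | data) = (0.042424) / (0.12635) = 0.33576.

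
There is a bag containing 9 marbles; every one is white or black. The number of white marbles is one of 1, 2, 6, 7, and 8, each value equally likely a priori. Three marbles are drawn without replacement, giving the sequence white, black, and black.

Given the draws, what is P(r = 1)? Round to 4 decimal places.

The likelihood of the observed sequence under each hypothesis: P(data | r = 1) = (1/9)(8/8)(7/7) = 1/9; P(data | r = 2) = (2/9)(7/8)(6/7) = 1/6; P(data | r = 6) = (6/9)(3/8)(2/7) = 1/14; P(data | r = 7) = (7/9)(2/8)(1/7) = 1/36; P(data | r = 8) = (8/9)(1/8)(0/7) = 0.
Weighting by the prior gives 1/5 · 1/9 = 1/45, 1/5 · 1/6 = 1/30, 1/5 · 1/14 = 1/70, 1/5 · 1/36 = 1/180, 1/5 · 0 = 0; with total 19/252.
Therefore the posterior P(r = 1 | data) = (1/45) / (19/252) = 28/95.

0.2947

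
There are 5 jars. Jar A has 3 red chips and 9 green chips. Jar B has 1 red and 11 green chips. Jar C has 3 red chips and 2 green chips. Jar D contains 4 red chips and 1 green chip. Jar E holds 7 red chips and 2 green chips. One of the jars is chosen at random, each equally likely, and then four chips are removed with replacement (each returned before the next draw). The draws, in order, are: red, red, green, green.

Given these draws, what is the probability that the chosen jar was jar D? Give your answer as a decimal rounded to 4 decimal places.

0.1662

For each hypothesis, P(data | H) works out to: P(data | jar A) = (3/12)(3/12)(9/12)(9/12) = 0.035156; P(data | jar B) = (1/12)(1/12)(11/12)(11/12) = 0.0058353; P(data | jar C) = (3/5)(3/5)(2/5)(2/5) = 0.0576; P(data | jar D) = (4/5)(4/5)(1/5)(1/5) = 0.0256; P(data | jar E) = (7/9)(7/9)(2/9)(2/9) = 0.029873.
Multiplying each by its prior: 1/5 · 0.035156 = 0.0070313, 1/5 · 0.0058353 = 0.0011671, 1/5 · 0.0576 = 0.01152, 1/5 · 0.0256 = 0.00512, 1/5 · 0.029873 = 0.0059747; summing to 0.030813.
By Bayes' rule, P(jar D | data) = (0.00512) / (0.030813) = 0.16616.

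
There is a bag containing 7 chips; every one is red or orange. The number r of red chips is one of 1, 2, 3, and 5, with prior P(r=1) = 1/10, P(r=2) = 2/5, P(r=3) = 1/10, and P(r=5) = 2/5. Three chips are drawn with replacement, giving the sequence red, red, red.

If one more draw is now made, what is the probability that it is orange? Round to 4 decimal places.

0.3250

The likelihood of the observed sequence under each hypothesis: P(data | r = 1) = (1/7)(1/7)(1/7) = 0.0029155; P(data | r = 2) = (2/7)(2/7)(2/7) = 0.023324; P(data | r = 3) = (3/7)(3/7)(3/7) = 0.078717; P(data | r = 5) = (5/7)(5/7)(5/7) = 0.36443.
The prior-weighted likelihoods are 1/10 · 0.0029155 = 0.00029155, 2/5 · 0.023324 = 0.0093294, 1/10 · 0.078717 = 0.0078717, 2/5 · 0.36443 = 0.14577; summing to 0.16327.
Normalising, the posterior is P(r = 1 | data) = 0.0017857, P(r = 2 | data) = 0.057143, P(r = 3 | data) = 0.048214, P(r = 5 | data) = 0.89286.
So P(orange next | data) = Σ P(orange next | H) P(H | data) = (6/7)(0.0017857) + (5/7)(0.057143) + (4/7)(0.048214) + (2/7)(0.89286) = 0.325.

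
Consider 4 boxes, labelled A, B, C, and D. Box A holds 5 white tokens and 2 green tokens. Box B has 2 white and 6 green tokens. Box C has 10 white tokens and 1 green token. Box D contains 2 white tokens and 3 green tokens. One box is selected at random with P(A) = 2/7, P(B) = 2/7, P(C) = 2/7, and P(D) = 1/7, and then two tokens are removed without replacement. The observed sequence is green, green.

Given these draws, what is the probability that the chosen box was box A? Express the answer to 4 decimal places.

0.0649

The likelihood of the observed sequence under each hypothesis: P(data | box A) = (2/7)(1/6) = 1/21; P(data | box B) = (6/8)(5/7) = 15/28; P(data | box C) = (1/11)(0/10) = 0; P(data | box D) = (3/5)(2/4) = 3/10.
Multiplying each by its prior: 2/7 · 1/21 = 2/147, 2/7 · 15/28 = 15/98, 2/7 · 0 = 0, 1/7 · 3/10 = 3/70; with total 22/105.
So P(box A | data) = (2/147) / (22/105) = 5/77.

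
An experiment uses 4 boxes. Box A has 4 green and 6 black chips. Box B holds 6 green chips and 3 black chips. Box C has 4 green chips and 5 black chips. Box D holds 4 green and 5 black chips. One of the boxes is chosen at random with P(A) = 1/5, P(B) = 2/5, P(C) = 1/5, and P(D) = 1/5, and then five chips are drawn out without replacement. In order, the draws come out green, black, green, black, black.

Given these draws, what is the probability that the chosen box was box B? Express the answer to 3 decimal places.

Under each hypothesis, the probability of the observed sequence is: P(data | box A) = (4/10)(6/9)(3/8)(5/7)(4/6) = 1/21; P(data | box B) = (6/9)(3/8)(5/7)(2/6)(1/5) = 1/84; P(data | box C) = (4/9)(5/8)(3/7)(4/6)(3/5) = 1/21; P(data | box D) = (4/9)(5/8)(3/7)(4/6)(3/5) = 1/21.
The prior-weighted likelihoods are 1/5 · 1/21 = 1/105, 2/5 · 1/84 = 1/210, 1/5 · 1/21 = 1/105, 1/5 · 1/21 = 1/105; with total 1/30.
So P(box B | data) = (1/210) / (1/30) = 1/7.

0.143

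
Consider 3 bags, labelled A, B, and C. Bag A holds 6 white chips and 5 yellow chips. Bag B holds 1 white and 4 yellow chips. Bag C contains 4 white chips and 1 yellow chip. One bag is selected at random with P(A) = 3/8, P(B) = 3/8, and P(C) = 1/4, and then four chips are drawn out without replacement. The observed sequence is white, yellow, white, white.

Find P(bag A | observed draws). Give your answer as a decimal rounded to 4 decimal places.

For each hypothesis, P(data | H) works out to: P(data | bag A) = (6/11)(5/10)(5/9)(4/8) = 5/66; P(data | bag B) = (1/5)(4/4)(0/3) = 0; P(data | bag C) = (4/5)(1/4)(3/3)(2/2) = 1/5.
The prior-weighted likelihoods are 3/8 · 5/66 = 5/176, 3/8 · 0 = 0, 1/4 · 1/5 = 1/20; these sum to 69/880.
So P(bag A | data) = (5/176) / (69/880) = 25/69.

0.3623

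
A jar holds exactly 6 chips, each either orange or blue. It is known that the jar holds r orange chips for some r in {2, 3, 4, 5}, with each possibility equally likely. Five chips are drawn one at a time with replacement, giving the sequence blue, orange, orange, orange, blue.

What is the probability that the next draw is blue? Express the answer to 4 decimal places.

The likelihood of the observed sequence under each hypothesis: P(data | r = 2) = (4/6)(2/6)(2/6)(2/6)(4/6) = 0.016461; P(data | r = 3) = (3/6)(3/6)(3/6)(3/6)(3/6) = 0.03125; P(data | r = 4) = (2/6)(4/6)(4/6)(4/6)(2/6) = 0.032922; P(data | r = 5) = (1/6)(5/6)(5/6)(5/6)(1/6) = 0.016075.
Weighting by the prior gives 1/4 · 0.016461 = 0.0041152, 1/4 · 0.03125 = 0.0078125, 1/4 · 0.032922 = 0.0082305, 1/4 · 0.016075 = 0.0040188; summing to 0.024177.
Dividing through by the total gives posterior P(r = 2 | data) = 0.17021, P(r = 3 | data) = 0.32314, P(r = 4 | data) = 0.34043, P(r = 5 | data) = 0.16622.
The predictive probability is P(blue next | data) = (2/3)(0.17021) + (1/2)(0.32314) + (1/3)(0.34043) + (1/6)(0.16622) = 0.41622.

0.4162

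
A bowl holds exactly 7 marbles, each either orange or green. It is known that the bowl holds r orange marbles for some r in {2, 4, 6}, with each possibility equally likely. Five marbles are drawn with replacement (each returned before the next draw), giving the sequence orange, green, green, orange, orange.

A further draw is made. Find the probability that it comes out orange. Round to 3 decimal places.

0.576

The likelihood of the observed sequence under each hypothesis: P(data | r = 2) = (2/7)(5/7)(5/7)(2/7)(2/7) = 0.0119; P(data | r = 4) = (4/7)(3/7)(3/7)(4/7)(4/7) = 0.034271; P(data | r = 6) = (6/7)(1/7)(1/7)(6/7)(6/7) = 0.012852.
Weighting by the prior gives 1/3 · 0.0119 = 0.0039666, 1/3 · 0.034271 = 0.011424, 1/3 · 0.012852 = 0.0042839; summing to 0.019674.
Dividing through by the total gives posterior P(r = 2 | data) = 0.20161, P(r = 4 | data) = 0.58065, P(r = 6 | data) = 0.21774.
Averaging over the posterior, P(orange next | data) = (2/7)(0.20161) + (4/7)(0.58065) + (6/7)(0.21774) = 0.57604.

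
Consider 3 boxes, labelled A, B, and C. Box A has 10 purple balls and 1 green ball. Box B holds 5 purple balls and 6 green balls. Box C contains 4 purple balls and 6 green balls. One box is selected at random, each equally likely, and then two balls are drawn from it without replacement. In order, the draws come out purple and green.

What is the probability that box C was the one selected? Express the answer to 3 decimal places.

Compute the likelihood of the observed sequence for each case: P(data | box A) = (10/11)(1/10) = 1/11; P(data | box B) = (5/11)(6/10) = 3/11; P(data | box C) = (4/10)(6/9) = 4/15.
Multiplying each by its prior: 1/3 · 1/11 = 1/33, 1/3 · 3/11 = 1/11, 1/3 · 4/15 = 4/45; with total 104/495.
Hence P(box C | data) = (4/45) / (104/495) = 11/26.

0.423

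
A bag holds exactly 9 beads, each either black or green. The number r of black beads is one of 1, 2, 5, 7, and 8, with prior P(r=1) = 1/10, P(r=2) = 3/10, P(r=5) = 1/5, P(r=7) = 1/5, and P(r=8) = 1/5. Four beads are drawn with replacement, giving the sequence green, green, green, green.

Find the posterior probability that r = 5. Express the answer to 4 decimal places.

Under each hypothesis, the probability of the observed sequence is: P(data | r = 1) = (8/9)(8/9)(8/9)(8/9) = 0.6243; P(data | r = 2) = (7/9)(7/9)(7/9)(7/9) = 0.36595; P(data | r = 5) = (4/9)(4/9)(4/9)(4/9) = 0.039018; P(data | r = 7) = (2/9)(2/9)(2/9)(2/9) = 0.0024387; P(data | r = 8) = (1/9)(1/9)(1/9)(1/9) = 0.00015242.
The prior-weighted likelihoods are 1/10 · 0.6243 = 0.06243, 3/10 · 0.36595 = 0.10979, 1/5 · 0.039018 = 0.0078037, 1/5 · 0.0024387 = 0.00048773, 1/5 · 0.00015242 = 3.0483e-05; these sum to 0.18054.
Hence P(r = 5 | data) = (0.0078037) / (0.18054) = 0.043225.

0.0432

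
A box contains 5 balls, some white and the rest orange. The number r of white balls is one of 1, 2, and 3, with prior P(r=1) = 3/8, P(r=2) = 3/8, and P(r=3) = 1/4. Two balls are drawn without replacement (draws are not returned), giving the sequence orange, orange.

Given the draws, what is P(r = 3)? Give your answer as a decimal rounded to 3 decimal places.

0.069

The likelihood of the observed sequence under each hypothesis: P(data | r = 1) = (4/5)(3/4) = 3/5; P(data | r = 2) = (3/5)(2/4) = 3/10; P(data | r = 3) = (2/5)(1/4) = 1/10.
The prior-weighted likelihoods are 3/8 · 3/5 = 9/40, 3/8 · 3/10 = 9/80, 1/4 · 1/10 = 1/40; these sum to 29/80.
So P(r = 3 | data) = (1/40) / (29/80) = 2/29.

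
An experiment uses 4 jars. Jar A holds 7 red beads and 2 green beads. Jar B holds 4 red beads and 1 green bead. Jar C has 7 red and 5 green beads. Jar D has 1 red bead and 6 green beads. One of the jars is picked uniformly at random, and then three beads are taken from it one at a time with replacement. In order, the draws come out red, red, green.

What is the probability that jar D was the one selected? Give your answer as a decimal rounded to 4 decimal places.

0.0415

Under each hypothesis, the probability of the observed sequence is: P(data | jar A) = (7/9)(7/9)(2/9) = 0.13443; P(data | jar B) = (4/5)(4/5)(1/5) = 0.128; P(data | jar C) = (7/12)(7/12)(5/12) = 0.14178; P(data | jar D) = (1/7)(1/7)(6/7) = 0.017493.
The prior-weighted likelihoods are 1/4 · 0.13443 = 0.033608, 1/4 · 0.128 = 0.032, 1/4 · 0.14178 = 0.035446, 1/4 · 0.017493 = 0.0043732; these sum to 0.10543.
Therefore the posterior P(jar D | data) = (0.0043732) / (0.10543) = 0.041481.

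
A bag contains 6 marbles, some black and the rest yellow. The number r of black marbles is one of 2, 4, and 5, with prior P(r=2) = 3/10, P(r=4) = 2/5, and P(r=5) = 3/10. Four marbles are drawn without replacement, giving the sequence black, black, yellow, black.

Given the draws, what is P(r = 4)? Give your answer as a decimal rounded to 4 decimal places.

Compute the likelihood of the observed sequence for each case: P(data | r = 2) = (2/6)(1/5)(4/4)(0/3) = 0; P(data | r = 4) = (4/6)(3/5)(2/4)(2/3) = 2/15; P(data | r = 5) = (5/6)(4/5)(1/4)(3/3) = 1/6.
The prior-weighted likelihoods are 3/10 · 0 = 0, 2/5 · 2/15 = 4/75, 3/10 · 1/6 = 1/20; summing to 31/300.
Therefore the posterior P(r = 4 | data) = (4/75) / (31/300) = 16/31.

0.5161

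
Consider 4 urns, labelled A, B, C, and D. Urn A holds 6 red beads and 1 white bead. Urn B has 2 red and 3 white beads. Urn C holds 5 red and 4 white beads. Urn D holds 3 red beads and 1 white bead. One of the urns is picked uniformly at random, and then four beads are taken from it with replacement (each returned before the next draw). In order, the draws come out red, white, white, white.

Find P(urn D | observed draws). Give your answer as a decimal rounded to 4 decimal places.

Under each hypothesis, the probability of the observed sequence is: P(data | urn A) = (6/7)(1/7)(1/7)(1/7) = 0.002499; P(data | urn B) = (2/5)(3/5)(3/5)(3/5) = 0.0864; P(data | urn C) = (5/9)(4/9)(4/9)(4/9) = 0.048773; P(data | urn D) = (3/4)(1/4)(1/4)(1/4) = 0.011719.
Multiplying each by its prior: 1/4 · 0.002499 = 0.00062474, 1/4 · 0.0864 = 0.0216, 1/4 · 0.048773 = 0.012193, 1/4 · 0.011719 = 0.0029297; with total 0.037348.
By Bayes' rule, P(urn D | data) = (0.0029297) / (0.037348) = 0.078444.

0.0784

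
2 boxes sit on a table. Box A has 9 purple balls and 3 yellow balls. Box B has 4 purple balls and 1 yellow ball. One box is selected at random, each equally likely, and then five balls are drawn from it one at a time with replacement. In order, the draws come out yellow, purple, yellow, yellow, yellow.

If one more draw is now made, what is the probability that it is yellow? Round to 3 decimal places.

Under each hypothesis, the probability of the observed sequence is: P(data | box A) = (3/12)(9/12)(3/12)(3/12)(3/12) = 0.0029297; P(data | box B) = (1/5)(4/5)(1/5)(1/5)(1/5) = 0.00128.
Multiplying each by its prior: 1/2 · 0.0029297 = 0.0014648, 1/2 · 0.00128 = 0.00064; summing to 0.0021048.
Normalising, the posterior is P(box A | data) = 0.69594, P(box B | data) = 0.30406.
So P(yellow next | data) = Σ P(yellow next | H) P(H | data) = (1/4)(0.69594) + (1/5)(0.30406) = 0.2348.

0.235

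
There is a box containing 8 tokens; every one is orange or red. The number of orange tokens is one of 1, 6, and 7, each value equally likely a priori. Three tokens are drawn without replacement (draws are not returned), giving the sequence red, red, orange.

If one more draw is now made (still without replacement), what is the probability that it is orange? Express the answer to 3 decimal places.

Under each hypothesis, the probability of the observed sequence is: P(data | r = 1) = (7/8)(6/7)(1/6) = 1/8; P(data | r = 6) = (2/8)(1/7)(6/6) = 1/28; P(data | r = 7) = (1/8)(0/7) = 0.
Weighting by the prior gives 1/3 · 1/8 = 1/24, 1/3 · 1/28 = 1/84, 1/3 · 0 = 0; summing to 3/56.
Normalising, the posterior is P(r = 1 | data) = 7/9, P(r = 6 | data) = 2/9, P(r = 7 | data) = 0.
Averaging over the posterior, P(orange next | data) = (0)(7/9) + (1)(2/9) = 2/9.

0.222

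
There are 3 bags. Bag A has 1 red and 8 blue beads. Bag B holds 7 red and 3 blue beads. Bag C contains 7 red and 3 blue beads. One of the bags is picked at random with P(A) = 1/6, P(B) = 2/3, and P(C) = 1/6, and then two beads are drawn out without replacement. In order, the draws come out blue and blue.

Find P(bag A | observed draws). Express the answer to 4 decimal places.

0.7000

The likelihood of the observed sequence under each hypothesis: P(data | bag A) = (8/9)(7/8) = 7/9; P(data | bag B) = (3/10)(2/9) = 1/15; P(data | bag C) = (3/10)(2/9) = 1/15.
Weighting by the prior gives 1/6 · 7/9 = 7/54, 2/3 · 1/15 = 2/45, 1/6 · 1/15 = 1/90; summing to 5/27.
Hence P(bag A | data) = (7/54) / (5/27) = 7/10.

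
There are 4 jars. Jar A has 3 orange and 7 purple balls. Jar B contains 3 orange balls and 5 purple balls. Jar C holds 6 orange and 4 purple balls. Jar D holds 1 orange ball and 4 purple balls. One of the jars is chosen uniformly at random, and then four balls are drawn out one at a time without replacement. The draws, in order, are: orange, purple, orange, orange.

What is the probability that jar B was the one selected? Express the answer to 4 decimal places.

Under each hypothesis, the probability of the observed sequence is: P(data | jar A) = (3/10)(7/9)(2/8)(1/7) = 1/120; P(data | jar B) = (3/8)(5/7)(2/6)(1/5) = 1/56; P(data | jar C) = (6/10)(4/9)(5/8)(4/7) = 2/21; P(data | jar D) = (1/5)(4/4)(0/3) = 0.
The prior-weighted likelihoods are 1/4 · 1/120 = 1/480, 1/4 · 1/56 = 1/224, 1/4 · 2/21 = 1/42, 1/4 · 0 = 0; summing to 17/560.
So P(jar B | data) = (1/224) / (17/560) = 5/34.

0.1471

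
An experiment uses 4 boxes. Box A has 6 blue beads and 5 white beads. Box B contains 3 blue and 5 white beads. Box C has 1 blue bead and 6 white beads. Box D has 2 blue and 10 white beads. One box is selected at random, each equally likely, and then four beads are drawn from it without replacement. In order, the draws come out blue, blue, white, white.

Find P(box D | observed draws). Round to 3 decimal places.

Compute the likelihood of the observed sequence for each case: P(data | box A) = (6/11)(5/10)(5/9)(4/8) = 5/66; P(data | box B) = (3/8)(2/7)(5/6)(4/5) = 1/14; P(data | box C) = (1/7)(0/6) = 0; P(data | box D) = (2/12)(1/11)(10/10)(9/9) = 1/66.
The prior-weighted likelihoods are 1/4 · 5/66 = 5/264, 1/4 · 1/14 = 1/56, 1/4 · 0 = 0, 1/4 · 1/66 = 1/264; with total 25/616.
Therefore the posterior P(box D | data) = (1/264) / (25/616) = 7/75.

0.093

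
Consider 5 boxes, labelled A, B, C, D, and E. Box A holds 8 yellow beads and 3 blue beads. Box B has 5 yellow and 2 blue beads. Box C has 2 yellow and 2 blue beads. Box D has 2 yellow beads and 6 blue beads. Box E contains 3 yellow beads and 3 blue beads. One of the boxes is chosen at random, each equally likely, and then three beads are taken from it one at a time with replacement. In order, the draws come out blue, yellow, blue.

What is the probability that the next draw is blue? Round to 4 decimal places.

0.5206

For each hypothesis, P(data | H) works out to: P(data | box A) = (3/11)(8/11)(3/11) = 0.054095; P(data | box B) = (2/7)(5/7)(2/7) = 0.058309; P(data | box C) = (2/4)(2/4)(2/4) = 0.125; P(data | box D) = (6/8)(2/8)(6/8) = 0.14062; P(data | box E) = (3/6)(3/6)(3/6) = 0.125.
Multiplying each by its prior: 1/5 · 0.054095 = 0.010819, 1/5 · 0.058309 = 0.011662, 1/5 · 0.125 = 0.025, 1/5 · 0.14062 = 0.028125, 1/5 · 0.125 = 0.025; summing to 0.10061.
Dividing through by the total gives posterior P(box A | data) = 0.10754, P(box B | data) = 0.11592, P(box C | data) = 0.24849, P(box D | data) = 0.27956, P(box E | data) = 0.24849.
Averaging over the posterior, P(blue next | data) = (3/11)(0.10754) + (2/7)(0.11592) + (1/2)(0.24849) + (3/4)(0.27956) + (1/2)(0.24849) = 0.52061.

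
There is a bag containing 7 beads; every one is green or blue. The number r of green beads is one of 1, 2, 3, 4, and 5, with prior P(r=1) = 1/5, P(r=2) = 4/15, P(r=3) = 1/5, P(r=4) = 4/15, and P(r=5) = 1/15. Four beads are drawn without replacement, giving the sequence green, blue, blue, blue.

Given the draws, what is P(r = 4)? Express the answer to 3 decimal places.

Under each hypothesis, the probability of the observed sequence is: P(data | r = 1) = (1/7)(6/6)(5/5)(4/4) = 1/7; P(data | r = 2) = (2/7)(5/6)(4/5)(3/4) = 1/7; P(data | r = 3) = (3/7)(4/6)(3/5)(2/4) = 3/35; P(data | r = 4) = (4/7)(3/6)(2/5)(1/4) = 1/35; P(data | r = 5) = (5/7)(2/6)(1/5)(0/4) = 0.
The prior-weighted likelihoods are 1/5 · 1/7 = 1/35, 4/15 · 1/7 = 4/105, 1/5 · 3/35 = 3/175, 4/15 · 1/35 = 4/525, 1/15 · 0 = 0; summing to 16/175.
Therefore the posterior P(r = 4 | data) = (4/525) / (16/175) = 1/12.

0.083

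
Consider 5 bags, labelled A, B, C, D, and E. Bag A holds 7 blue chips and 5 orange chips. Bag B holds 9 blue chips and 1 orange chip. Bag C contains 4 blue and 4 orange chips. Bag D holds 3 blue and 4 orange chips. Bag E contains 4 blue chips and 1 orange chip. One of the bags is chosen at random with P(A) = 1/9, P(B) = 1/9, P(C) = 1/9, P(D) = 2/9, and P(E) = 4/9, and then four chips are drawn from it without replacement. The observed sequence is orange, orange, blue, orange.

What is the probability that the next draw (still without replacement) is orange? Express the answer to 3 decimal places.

0.304

Under each hypothesis, the probability of the observed sequence is: P(data | bag A) = (5/12)(4/11)(7/10)(3/9) = 0.035354; P(data | bag B) = (1/10)(0/9) = 0; P(data | bag C) = (4/8)(3/7)(4/6)(2/5) = 0.057143; P(data | bag D) = (4/7)(3/6)(3/5)(2/4) = 0.085714; P(data | bag E) = (1/5)(0/4) = 0.
Weighting by the prior gives 1/9 · 0.035354 = 0.0039282, 1/9 · 0 = 0, 1/9 · 0.057143 = 0.0063492, 2/9 · 0.085714 = 0.019048, 4/9 · 0 = 0; with total 0.029325.
Normalising, the posterior is P(bag A | data) = 0.13395, P(bag B | data) = 0, P(bag C | data) = 0.21651, P(bag D | data) = 0.64954, P(bag E | data) = 0.
So P(orange next | data) = Σ P(orange next | H) P(H | data) = (1/4)(0.13395) + (1/4)(0.21651) + (1/3)(0.64954) = 0.30413.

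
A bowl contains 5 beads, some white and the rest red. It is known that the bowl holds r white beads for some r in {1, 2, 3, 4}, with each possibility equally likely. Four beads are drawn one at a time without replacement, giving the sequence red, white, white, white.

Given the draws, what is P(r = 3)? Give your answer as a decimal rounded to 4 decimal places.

0.3333

Under each hypothesis, the probability of the observed sequence is: P(data | r = 1) = (4/5)(1/4)(0/3) = 0; P(data | r = 2) = (3/5)(2/4)(1/3)(0/2) = 0; P(data | r = 3) = (2/5)(3/4)(2/3)(1/2) = 1/10; P(data | r = 4) = (1/5)(4/4)(3/3)(2/2) = 1/5.
Multiplying each by its prior: 1/4 · 0 = 0, 1/4 · 0 = 0, 1/4 · 1/10 = 1/40, 1/4 · 1/5 = 1/20; summing to 3/40.
So P(r = 3 | data) = (1/40) / (3/40) = 1/3.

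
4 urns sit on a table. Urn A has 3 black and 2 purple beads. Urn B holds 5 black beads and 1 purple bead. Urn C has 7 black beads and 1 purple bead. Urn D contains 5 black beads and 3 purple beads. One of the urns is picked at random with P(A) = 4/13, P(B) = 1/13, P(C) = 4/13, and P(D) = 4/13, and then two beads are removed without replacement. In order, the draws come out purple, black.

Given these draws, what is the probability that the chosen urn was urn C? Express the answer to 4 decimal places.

The likelihood of the observed sequence under each hypothesis: P(data | urn A) = (2/5)(3/4) = 0.3; P(data | urn B) = (1/6)(5/5) = 0.16667; P(data | urn C) = (1/8)(7/7) = 0.125; P(data | urn D) = (3/8)(5/7) = 0.26786.
Multiplying each by its prior: 4/13 · 0.3 = 0.092308, 1/13 · 0.16667 = 0.012821, 4/13 · 0.125 = 0.038462, 4/13 · 0.26786 = 0.082418; summing to 0.22601.
So P(urn C | data) = (0.038462) / (0.22601) = 0.17018.

0.1702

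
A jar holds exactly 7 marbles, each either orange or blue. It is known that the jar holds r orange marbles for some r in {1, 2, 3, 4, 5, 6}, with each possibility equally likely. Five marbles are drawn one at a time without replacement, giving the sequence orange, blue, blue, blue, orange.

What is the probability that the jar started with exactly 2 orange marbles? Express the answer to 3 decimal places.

Compute the likelihood of the observed sequence for each case: P(data | r = 1) = (1/7)(6/6)(5/5)(4/4)(0/3) = 0; P(data | r = 2) = (2/7)(5/6)(4/5)(3/4)(1/3) = 1/21; P(data | r = 3) = (3/7)(4/6)(3/5)(2/4)(2/3) = 2/35; P(data | r = 4) = (4/7)(3/6)(2/5)(1/4)(3/3) = 1/35; P(data | r = 5) = (5/7)(2/6)(1/5)(0/4) = 0; P(data | r = 6) = (6/7)(1/6)(0/5) = 0.
Weighting by the prior gives 1/6 · 0 = 0, 1/6 · 1/21 = 1/126, 1/6 · 2/35 = 1/105, 1/6 · 1/35 = 1/210, 1/6 · 0 = 0, 1/6 · 0 = 0; summing to 1/45.
Hence P(r = 2 | data) = (1/126) / (1/45) = 5/14.

0.357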